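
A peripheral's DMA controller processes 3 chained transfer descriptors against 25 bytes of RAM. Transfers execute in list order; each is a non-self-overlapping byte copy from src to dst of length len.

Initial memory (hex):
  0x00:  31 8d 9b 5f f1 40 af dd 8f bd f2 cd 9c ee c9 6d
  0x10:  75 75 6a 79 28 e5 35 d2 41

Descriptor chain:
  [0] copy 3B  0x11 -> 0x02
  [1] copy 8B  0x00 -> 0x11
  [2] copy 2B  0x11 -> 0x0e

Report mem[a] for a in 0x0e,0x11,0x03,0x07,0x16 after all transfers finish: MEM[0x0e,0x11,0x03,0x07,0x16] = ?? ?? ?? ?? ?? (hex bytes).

MEM[0x0e,0x11,0x03,0x07,0x16] = 31 31 6a dd 40

  after D0: wrote 3B at 0x02 = 756a79
  after D1: wrote 8B at 0x11 = 318d756a7940afdd
  after D2: wrote 2B at 0x0e = 318d
query mem[0x0e]=0x31, mem[0x11]=0x31, mem[0x03]=0x6a, mem[0x07]=0xdd, mem[0x16]=0x40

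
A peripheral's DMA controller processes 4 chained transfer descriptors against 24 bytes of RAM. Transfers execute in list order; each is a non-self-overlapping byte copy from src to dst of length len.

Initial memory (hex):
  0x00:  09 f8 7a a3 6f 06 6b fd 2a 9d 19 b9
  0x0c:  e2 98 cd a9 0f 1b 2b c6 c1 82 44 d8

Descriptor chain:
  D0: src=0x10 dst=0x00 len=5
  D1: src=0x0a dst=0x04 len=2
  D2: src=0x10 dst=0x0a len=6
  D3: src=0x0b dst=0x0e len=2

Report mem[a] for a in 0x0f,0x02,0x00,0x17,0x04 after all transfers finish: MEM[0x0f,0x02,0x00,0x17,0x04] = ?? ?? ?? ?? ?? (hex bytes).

MEM[0x0f,0x02,0x00,0x17,0x04] = 2b 2b 0f d8 19

D0: mem[0x00..0x04] <- [0f 1b 2b c6 c1]
D1: mem[0x04..0x05] <- [19 b9]
D2: mem[0x0a..0x0f] <- [0f 1b 2b c6 c1 82]
D3: mem[0x0e..0x0f] <- [1b 2b]
query mem[0x0f]=0x2b, mem[0x02]=0x2b, mem[0x00]=0x0f, mem[0x17]=0xd8, mem[0x04]=0x19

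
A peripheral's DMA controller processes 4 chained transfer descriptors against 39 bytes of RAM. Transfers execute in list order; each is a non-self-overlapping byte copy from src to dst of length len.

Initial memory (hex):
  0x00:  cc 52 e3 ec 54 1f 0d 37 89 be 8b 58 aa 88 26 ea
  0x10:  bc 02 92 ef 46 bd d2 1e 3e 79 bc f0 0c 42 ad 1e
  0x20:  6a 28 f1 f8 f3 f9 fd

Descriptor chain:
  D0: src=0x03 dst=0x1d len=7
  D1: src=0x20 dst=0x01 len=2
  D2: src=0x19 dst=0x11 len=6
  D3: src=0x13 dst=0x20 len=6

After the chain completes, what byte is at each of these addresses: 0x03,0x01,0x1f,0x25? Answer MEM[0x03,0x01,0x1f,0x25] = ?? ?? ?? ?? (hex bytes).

MEM[0x03,0x01,0x1f,0x25] = ec 0d 1f 3e

  after D0: wrote 7B at 0x1d = ec541f0d3789be
  after D1: wrote 2B at 0x01 = 0d37
  after D2: wrote 6B at 0x11 = 79bcf00cec54
  after D3: wrote 6B at 0x20 = f00cec541e3e
query mem[0x03]=0xec, mem[0x01]=0x0d, mem[0x1f]=0x1f, mem[0x25]=0x3e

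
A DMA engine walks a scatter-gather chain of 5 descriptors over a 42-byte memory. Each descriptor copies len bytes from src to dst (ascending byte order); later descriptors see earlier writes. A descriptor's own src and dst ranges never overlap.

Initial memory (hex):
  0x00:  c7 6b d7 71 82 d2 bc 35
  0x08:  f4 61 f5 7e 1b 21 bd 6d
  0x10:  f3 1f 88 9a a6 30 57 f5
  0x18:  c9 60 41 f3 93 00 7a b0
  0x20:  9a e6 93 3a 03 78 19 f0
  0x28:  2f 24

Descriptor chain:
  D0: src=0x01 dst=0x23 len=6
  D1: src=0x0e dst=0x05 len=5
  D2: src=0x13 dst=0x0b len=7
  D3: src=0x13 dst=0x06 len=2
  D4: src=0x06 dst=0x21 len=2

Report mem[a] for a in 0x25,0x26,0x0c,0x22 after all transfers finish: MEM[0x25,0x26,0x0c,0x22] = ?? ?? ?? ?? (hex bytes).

MEM[0x25,0x26,0x0c,0x22] = 71 82 a6 a6

#0 dst[0x23+6] := {0x6b,0xd7,0x71,0x82,0xd2,0xbc}
#1 dst[0x05+5] := {0xbd,0x6d,0xf3,0x1f,0x88}
#2 dst[0x0b+7] := {0x9a,0xa6,0x30,0x57,0xf5,0xc9,0x60}
#3 dst[0x06+2] := {0x9a,0xa6}
#4 dst[0x21+2] := {0x9a,0xa6}
query mem[0x25]=0x71, mem[0x26]=0x82, mem[0x0c]=0xa6, mem[0x22]=0xa6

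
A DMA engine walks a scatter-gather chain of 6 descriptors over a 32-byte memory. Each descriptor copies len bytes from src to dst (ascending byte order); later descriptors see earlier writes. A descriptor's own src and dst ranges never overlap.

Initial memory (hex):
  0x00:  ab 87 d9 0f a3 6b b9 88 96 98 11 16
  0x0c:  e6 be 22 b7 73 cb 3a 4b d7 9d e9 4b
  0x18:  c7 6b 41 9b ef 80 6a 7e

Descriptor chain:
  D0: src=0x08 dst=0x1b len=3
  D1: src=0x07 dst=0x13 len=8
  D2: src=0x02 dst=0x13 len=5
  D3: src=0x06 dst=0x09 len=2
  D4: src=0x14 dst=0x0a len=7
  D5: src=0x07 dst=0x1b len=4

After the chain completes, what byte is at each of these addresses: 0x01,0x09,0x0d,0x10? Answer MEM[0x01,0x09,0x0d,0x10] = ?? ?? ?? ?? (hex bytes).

  after D0: wrote 3B at 0x1b = 969811
  after D1: wrote 8B at 0x13 = 8896981116e6be22
  after D2: wrote 5B at 0x13 = d90fa36bb9
  after D3: wrote 2B at 0x09 = b988
  after D4: wrote 7B at 0x0a = 0fa36bb9e6be22
  after D5: wrote 4B at 0x1b = 8896b90f
query mem[0x01]=0x87, mem[0x09]=0xb9, mem[0x0d]=0xb9, mem[0x10]=0x22

MEM[0x01,0x09,0x0d,0x10] = 87 b9 b9 22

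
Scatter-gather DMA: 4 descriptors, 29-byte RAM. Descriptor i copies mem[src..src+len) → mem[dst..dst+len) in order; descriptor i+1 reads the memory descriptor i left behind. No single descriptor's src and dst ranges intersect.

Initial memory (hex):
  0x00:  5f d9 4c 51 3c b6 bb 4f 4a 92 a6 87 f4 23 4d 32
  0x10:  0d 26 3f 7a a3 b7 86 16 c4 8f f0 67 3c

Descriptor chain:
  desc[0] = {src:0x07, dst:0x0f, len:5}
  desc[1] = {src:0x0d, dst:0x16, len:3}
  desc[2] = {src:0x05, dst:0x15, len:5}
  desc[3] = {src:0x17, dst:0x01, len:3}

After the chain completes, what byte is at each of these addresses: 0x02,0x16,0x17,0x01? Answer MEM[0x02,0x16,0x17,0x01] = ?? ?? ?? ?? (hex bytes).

MEM[0x02,0x16,0x17,0x01] = 4a bb 4f 4f

D0: mem[0x0f..0x13] <- [4f 4a 92 a6 87]
D1: mem[0x16..0x18] <- [23 4d 4f]
D2: mem[0x15..0x19] <- [b6 bb 4f 4a 92]
D3: mem[0x01..0x03] <- [4f 4a 92]
query mem[0x02]=0x4a, mem[0x16]=0xbb, mem[0x17]=0x4f, mem[0x01]=0x4f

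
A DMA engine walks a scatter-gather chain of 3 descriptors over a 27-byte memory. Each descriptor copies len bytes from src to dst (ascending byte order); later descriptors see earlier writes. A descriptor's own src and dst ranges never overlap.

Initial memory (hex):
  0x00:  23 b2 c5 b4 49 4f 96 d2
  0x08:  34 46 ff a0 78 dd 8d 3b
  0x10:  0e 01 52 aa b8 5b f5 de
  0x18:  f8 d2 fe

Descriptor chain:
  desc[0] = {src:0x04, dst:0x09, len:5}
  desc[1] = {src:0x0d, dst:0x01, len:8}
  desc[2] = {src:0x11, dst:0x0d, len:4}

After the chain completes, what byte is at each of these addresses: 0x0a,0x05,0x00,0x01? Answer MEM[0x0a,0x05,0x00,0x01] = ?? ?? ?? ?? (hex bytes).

MEM[0x0a,0x05,0x00,0x01] = 4f 01 23 34

[0] 0x04->0x09 len=5 : 49 4f 96 d2 34
[1] 0x0d->0x01 len=8 : 34 8d 3b 0e 01 52 aa b8
[2] 0x11->0x0d len=4 : 01 52 aa b8
query mem[0x0a]=0x4f, mem[0x05]=0x01, mem[0x00]=0x23, mem[0x01]=0x34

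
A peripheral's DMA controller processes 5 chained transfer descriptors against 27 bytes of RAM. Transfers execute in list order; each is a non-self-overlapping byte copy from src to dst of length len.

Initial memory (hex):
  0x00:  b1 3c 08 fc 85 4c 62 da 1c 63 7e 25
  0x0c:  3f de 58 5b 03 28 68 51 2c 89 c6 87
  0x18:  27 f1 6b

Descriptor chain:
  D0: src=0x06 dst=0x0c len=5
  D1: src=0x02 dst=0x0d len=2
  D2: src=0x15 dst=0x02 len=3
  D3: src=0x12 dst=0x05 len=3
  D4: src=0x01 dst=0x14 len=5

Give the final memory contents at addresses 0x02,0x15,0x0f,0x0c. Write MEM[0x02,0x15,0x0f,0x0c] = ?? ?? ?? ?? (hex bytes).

MEM[0x02,0x15,0x0f,0x0c] = 89 89 63 62

D0: mem[0x0c..0x10] <- [62 da 1c 63 7e]
D1: mem[0x0d..0x0e] <- [08 fc]
D2: mem[0x02..0x04] <- [89 c6 87]
D3: mem[0x05..0x07] <- [68 51 2c]
D4: mem[0x14..0x18] <- [3c 89 c6 87 68]
query mem[0x02]=0x89, mem[0x15]=0x89, mem[0x0f]=0x63, mem[0x0c]=0x62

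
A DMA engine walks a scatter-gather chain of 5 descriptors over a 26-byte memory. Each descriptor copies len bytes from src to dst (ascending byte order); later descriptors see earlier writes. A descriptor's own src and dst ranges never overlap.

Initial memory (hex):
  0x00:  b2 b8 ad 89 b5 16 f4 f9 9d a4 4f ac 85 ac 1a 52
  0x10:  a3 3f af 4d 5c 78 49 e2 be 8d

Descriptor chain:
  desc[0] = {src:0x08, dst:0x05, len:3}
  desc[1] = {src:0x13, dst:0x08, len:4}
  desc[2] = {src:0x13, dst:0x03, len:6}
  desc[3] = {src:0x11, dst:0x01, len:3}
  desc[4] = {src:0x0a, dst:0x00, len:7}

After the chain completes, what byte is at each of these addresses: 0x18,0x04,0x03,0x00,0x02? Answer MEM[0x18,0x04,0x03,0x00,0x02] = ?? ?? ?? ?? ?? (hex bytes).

[0] 0x08->0x05 len=3 : 9d a4 4f
[1] 0x13->0x08 len=4 : 4d 5c 78 49
[2] 0x13->0x03 len=6 : 4d 5c 78 49 e2 be
[3] 0x11->0x01 len=3 : 3f af 4d
[4] 0x0a->0x00 len=7 : 78 49 85 ac 1a 52 a3
query mem[0x18]=0xbe, mem[0x04]=0x1a, mem[0x03]=0xac, mem[0x00]=0x78, mem[0x02]=0x85

MEM[0x18,0x04,0x03,0x00,0x02] = be 1a ac 78 85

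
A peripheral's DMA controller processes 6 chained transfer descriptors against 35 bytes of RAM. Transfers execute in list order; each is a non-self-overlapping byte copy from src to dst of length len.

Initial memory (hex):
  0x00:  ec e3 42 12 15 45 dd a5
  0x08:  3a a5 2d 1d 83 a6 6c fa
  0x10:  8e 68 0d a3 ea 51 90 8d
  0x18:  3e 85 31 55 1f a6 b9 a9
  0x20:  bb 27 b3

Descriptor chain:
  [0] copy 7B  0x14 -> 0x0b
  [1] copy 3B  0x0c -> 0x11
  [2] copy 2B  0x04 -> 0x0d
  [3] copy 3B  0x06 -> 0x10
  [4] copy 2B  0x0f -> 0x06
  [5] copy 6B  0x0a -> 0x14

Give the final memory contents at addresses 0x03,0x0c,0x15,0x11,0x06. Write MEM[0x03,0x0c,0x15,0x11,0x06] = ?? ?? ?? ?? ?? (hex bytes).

MEM[0x03,0x0c,0x15,0x11,0x06] = 12 51 ea a5 3e

D0: mem[0x0b..0x11] <- [ea 51 90 8d 3e 85 31]
D1: mem[0x11..0x13] <- [51 90 8d]
D2: mem[0x0d..0x0e] <- [15 45]
D3: mem[0x10..0x12] <- [dd a5 3a]
D4: mem[0x06..0x07] <- [3e dd]
D5: mem[0x14..0x19] <- [2d ea 51 15 45 3e]
query mem[0x03]=0x12, mem[0x0c]=0x51, mem[0x15]=0xea, mem[0x11]=0xa5, mem[0x06]=0x3e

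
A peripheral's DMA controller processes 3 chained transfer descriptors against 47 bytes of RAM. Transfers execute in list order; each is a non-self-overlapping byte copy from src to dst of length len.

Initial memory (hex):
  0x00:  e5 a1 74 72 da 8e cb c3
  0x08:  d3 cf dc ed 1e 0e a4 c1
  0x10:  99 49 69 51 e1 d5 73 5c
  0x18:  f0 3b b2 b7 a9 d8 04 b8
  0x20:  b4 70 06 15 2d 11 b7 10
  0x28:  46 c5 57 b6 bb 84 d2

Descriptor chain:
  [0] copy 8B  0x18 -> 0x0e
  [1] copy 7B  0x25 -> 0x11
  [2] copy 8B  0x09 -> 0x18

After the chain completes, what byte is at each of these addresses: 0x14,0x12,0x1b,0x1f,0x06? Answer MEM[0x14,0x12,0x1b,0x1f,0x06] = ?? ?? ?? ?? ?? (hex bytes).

D0: mem[0x0e..0x15] <- [f0 3b b2 b7 a9 d8 04 b8]
D1: mem[0x11..0x17] <- [11 b7 10 46 c5 57 b6]
D2: mem[0x18..0x1f] <- [cf dc ed 1e 0e f0 3b b2]
query mem[0x14]=0x46, mem[0x12]=0xb7, mem[0x1b]=0x1e, mem[0x1f]=0xb2, mem[0x06]=0xcb

MEM[0x14,0x12,0x1b,0x1f,0x06] = 46 b7 1e b2 cb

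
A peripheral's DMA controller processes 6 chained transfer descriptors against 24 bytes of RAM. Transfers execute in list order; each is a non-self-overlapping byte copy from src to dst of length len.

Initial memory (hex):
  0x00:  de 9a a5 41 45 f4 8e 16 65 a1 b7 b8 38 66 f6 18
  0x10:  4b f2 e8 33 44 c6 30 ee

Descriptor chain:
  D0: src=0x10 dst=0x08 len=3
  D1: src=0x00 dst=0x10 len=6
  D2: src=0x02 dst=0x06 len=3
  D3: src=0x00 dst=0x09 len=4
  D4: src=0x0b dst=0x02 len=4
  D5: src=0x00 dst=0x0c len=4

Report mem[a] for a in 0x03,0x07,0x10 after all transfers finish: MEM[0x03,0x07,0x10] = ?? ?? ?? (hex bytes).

MEM[0x03,0x07,0x10] = 41 41 de

#0 dst[0x08+3] := {0x4b,0xf2,0xe8}
#1 dst[0x10+6] := {0xde,0x9a,0xa5,0x41,0x45,0xf4}
#2 dst[0x06+3] := {0xa5,0x41,0x45}
#3 dst[0x09+4] := {0xde,0x9a,0xa5,0x41}
#4 dst[0x02+4] := {0xa5,0x41,0x66,0xf6}
#5 dst[0x0c+4] := {0xde,0x9a,0xa5,0x41}
query mem[0x03]=0x41, mem[0x07]=0x41, mem[0x10]=0xde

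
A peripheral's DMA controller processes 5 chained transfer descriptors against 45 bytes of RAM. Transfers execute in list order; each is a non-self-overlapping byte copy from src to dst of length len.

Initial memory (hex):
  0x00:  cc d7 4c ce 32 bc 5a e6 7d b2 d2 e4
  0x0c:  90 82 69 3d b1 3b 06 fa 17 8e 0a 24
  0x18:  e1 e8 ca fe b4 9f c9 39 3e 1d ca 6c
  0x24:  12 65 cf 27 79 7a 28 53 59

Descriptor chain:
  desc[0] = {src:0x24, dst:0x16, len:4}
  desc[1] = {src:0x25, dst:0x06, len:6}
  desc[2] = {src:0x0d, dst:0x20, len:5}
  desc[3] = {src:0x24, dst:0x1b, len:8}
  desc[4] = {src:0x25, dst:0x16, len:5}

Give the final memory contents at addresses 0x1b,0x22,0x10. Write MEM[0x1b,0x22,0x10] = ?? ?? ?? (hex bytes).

MEM[0x1b,0x22,0x10] = 3b 53 b1

[0] 0x24->0x16 len=4 : 12 65 cf 27
[1] 0x25->0x06 len=6 : 65 cf 27 79 7a 28
[2] 0x0d->0x20 len=5 : 82 69 3d b1 3b
[3] 0x24->0x1b len=8 : 3b 65 cf 27 79 7a 28 53
[4] 0x25->0x16 len=5 : 65 cf 27 79 7a
query mem[0x1b]=0x3b, mem[0x22]=0x53, mem[0x10]=0xb1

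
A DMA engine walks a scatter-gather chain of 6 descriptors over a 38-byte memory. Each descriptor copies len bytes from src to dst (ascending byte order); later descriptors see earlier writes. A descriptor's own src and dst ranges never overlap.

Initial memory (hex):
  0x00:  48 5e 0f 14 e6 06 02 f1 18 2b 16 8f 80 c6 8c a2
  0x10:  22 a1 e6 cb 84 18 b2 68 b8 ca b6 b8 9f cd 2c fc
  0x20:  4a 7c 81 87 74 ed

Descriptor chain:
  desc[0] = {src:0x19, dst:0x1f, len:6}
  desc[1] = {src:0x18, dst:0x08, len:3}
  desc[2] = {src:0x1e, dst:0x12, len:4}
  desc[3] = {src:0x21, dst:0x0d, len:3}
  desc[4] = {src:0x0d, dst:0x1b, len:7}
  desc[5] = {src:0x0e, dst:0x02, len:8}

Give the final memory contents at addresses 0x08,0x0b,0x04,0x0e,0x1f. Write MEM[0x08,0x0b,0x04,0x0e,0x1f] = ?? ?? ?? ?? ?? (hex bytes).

MEM[0x08,0x0b,0x04,0x0e,0x1f] = b6 8f 22 9f a1

[0] 0x19->0x1f len=6 : ca b6 b8 9f cd 2c
[1] 0x18->0x08 len=3 : b8 ca b6
[2] 0x1e->0x12 len=4 : 2c ca b6 b8
[3] 0x21->0x0d len=3 : b8 9f cd
[4] 0x0d->0x1b len=7 : b8 9f cd 22 a1 2c ca
[5] 0x0e->0x02 len=8 : 9f cd 22 a1 2c ca b6 b8
query mem[0x08]=0xb6, mem[0x0b]=0x8f, mem[0x04]=0x22, mem[0x0e]=0x9f, mem[0x1f]=0xa1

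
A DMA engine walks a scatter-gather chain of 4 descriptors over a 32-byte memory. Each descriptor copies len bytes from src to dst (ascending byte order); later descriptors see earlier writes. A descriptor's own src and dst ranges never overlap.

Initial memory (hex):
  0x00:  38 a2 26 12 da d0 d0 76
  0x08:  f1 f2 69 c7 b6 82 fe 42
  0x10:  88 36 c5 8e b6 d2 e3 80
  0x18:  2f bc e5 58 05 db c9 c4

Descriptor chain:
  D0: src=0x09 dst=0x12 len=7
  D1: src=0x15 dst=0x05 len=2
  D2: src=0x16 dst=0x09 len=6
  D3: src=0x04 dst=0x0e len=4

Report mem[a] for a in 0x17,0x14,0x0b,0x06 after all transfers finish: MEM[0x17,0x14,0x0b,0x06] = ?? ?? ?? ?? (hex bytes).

MEM[0x17,0x14,0x0b,0x06] = fe c7 42 82

D0: mem[0x12..0x18] <- [f2 69 c7 b6 82 fe 42]
D1: mem[0x05..0x06] <- [b6 82]
D2: mem[0x09..0x0e] <- [82 fe 42 bc e5 58]
D3: mem[0x0e..0x11] <- [da b6 82 76]
query mem[0x17]=0xfe, mem[0x14]=0xc7, mem[0x0b]=0x42, mem[0x06]=0x82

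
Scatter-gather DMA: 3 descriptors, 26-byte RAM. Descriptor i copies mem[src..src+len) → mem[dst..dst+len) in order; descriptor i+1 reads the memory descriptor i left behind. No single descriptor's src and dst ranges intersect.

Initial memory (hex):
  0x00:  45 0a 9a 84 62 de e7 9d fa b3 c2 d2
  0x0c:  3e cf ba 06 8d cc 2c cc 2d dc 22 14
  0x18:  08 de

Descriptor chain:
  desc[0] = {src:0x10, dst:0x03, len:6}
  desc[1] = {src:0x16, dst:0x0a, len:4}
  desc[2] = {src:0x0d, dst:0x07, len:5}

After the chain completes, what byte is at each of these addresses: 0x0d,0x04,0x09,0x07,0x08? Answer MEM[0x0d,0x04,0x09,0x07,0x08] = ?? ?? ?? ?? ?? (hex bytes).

D0: mem[0x03..0x08] <- [8d cc 2c cc 2d dc]
D1: mem[0x0a..0x0d] <- [22 14 08 de]
D2: mem[0x07..0x0b] <- [de ba 06 8d cc]
query mem[0x0d]=0xde, mem[0x04]=0xcc, mem[0x09]=0x06, mem[0x07]=0xde, mem[0x08]=0xba

MEM[0x0d,0x04,0x09,0x07,0x08] = de cc 06 de ba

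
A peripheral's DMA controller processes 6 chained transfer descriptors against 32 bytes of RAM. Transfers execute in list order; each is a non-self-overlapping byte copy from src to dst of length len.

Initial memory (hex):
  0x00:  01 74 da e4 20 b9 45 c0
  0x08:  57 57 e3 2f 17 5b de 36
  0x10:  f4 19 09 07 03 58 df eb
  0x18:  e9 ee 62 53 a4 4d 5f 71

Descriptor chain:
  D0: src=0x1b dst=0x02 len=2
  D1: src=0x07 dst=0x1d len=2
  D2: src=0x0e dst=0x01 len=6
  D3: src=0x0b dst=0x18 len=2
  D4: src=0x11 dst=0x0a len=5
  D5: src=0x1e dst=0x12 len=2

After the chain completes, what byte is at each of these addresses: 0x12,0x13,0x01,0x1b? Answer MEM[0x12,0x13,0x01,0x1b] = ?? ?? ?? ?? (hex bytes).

MEM[0x12,0x13,0x01,0x1b] = 57 71 de 53

[0] 0x1b->0x02 len=2 : 53 a4
[1] 0x07->0x1d len=2 : c0 57
[2] 0x0e->0x01 len=6 : de 36 f4 19 09 07
[3] 0x0b->0x18 len=2 : 2f 17
[4] 0x11->0x0a len=5 : 19 09 07 03 58
[5] 0x1e->0x12 len=2 : 57 71
query mem[0x12]=0x57, mem[0x13]=0x71, mem[0x01]=0xde, mem[0x1b]=0x53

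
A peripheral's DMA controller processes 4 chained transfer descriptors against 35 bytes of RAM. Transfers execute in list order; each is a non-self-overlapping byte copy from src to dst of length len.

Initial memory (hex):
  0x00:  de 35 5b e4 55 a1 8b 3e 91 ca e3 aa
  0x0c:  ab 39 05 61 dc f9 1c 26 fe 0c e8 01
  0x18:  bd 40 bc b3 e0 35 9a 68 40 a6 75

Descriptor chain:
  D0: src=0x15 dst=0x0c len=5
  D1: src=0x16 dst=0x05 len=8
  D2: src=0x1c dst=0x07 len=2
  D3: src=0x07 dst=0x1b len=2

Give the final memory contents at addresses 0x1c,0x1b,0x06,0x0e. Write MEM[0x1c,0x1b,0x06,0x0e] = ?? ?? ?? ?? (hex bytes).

  after D0: wrote 5B at 0x0c = 0ce801bd40
  after D1: wrote 8B at 0x05 = e801bd40bcb3e035
  after D2: wrote 2B at 0x07 = e035
  after D3: wrote 2B at 0x1b = e035
query mem[0x1c]=0x35, mem[0x1b]=0xe0, mem[0x06]=0x01, mem[0x0e]=0x01

MEM[0x1c,0x1b,0x06,0x0e] = 35 e0 01 01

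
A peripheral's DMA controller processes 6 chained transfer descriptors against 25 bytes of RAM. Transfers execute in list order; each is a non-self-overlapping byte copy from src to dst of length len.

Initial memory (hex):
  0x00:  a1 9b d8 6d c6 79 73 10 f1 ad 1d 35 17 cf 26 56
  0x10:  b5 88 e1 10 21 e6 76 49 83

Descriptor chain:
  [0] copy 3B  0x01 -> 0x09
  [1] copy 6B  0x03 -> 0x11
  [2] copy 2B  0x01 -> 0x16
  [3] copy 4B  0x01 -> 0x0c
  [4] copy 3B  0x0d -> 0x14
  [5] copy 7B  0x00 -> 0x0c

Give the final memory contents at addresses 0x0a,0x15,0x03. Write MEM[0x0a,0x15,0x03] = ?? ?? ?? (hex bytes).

MEM[0x0a,0x15,0x03] = d8 6d 6d

#0 dst[0x09+3] := {0x9b,0xd8,0x6d}
#1 dst[0x11+6] := {0x6d,0xc6,0x79,0x73,0x10,0xf1}
#2 dst[0x16+2] := {0x9b,0xd8}
#3 dst[0x0c+4] := {0x9b,0xd8,0x6d,0xc6}
#4 dst[0x14+3] := {0xd8,0x6d,0xc6}
#5 dst[0x0c+7] := {0xa1,0x9b,0xd8,0x6d,0xc6,0x79,0x73}
query mem[0x0a]=0xd8, mem[0x15]=0x6d, mem[0x03]=0x6d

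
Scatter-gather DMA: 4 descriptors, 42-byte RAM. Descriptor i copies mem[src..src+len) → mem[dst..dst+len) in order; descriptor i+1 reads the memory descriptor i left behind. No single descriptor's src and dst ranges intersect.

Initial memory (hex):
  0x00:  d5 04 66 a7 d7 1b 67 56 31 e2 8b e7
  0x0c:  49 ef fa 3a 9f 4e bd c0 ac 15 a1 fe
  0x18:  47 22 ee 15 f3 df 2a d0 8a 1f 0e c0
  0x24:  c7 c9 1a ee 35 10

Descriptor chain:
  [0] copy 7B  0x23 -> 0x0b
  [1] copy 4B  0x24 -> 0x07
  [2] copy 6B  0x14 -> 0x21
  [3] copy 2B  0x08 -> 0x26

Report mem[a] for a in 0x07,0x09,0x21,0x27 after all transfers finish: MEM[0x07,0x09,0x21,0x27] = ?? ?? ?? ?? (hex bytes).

  after D0: wrote 7B at 0x0b = c0c7c91aee3510
  after D1: wrote 4B at 0x07 = c7c91aee
  after D2: wrote 6B at 0x21 = ac15a1fe4722
  after D3: wrote 2B at 0x26 = c91a
query mem[0x07]=0xc7, mem[0x09]=0x1a, mem[0x21]=0xac, mem[0x27]=0x1a

MEM[0x07,0x09,0x21,0x27] = c7 1a ac 1a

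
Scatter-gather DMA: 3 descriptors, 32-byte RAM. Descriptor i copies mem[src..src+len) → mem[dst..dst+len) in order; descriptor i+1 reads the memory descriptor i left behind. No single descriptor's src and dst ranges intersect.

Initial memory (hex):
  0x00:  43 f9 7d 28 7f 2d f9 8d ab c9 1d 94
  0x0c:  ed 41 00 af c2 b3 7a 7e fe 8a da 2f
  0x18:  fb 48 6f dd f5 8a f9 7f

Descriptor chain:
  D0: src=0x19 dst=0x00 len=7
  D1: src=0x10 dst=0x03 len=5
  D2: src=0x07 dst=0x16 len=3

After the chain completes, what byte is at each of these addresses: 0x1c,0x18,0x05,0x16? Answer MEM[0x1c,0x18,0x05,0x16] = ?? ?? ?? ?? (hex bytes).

  after D0: wrote 7B at 0x00 = 486fddf58af97f
  after D1: wrote 5B at 0x03 = c2b37a7efe
  after D2: wrote 3B at 0x16 = feabc9
query mem[0x1c]=0xf5, mem[0x18]=0xc9, mem[0x05]=0x7a, mem[0x16]=0xfe

MEM[0x1c,0x18,0x05,0x16] = f5 c9 7a fe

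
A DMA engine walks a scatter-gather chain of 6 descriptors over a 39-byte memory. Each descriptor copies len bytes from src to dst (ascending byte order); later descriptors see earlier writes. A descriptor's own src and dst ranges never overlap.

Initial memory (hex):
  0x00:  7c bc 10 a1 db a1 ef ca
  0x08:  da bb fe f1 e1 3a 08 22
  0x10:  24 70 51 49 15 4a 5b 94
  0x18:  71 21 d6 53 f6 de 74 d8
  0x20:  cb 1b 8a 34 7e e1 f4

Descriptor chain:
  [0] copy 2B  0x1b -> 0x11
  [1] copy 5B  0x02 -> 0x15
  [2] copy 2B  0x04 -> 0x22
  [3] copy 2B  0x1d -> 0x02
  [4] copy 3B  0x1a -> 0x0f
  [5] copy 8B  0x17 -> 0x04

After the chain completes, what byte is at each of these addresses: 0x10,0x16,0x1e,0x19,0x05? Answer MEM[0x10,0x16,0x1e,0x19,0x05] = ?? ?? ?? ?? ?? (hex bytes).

MEM[0x10,0x16,0x1e,0x19,0x05] = 53 a1 74 ef a1

D0: mem[0x11..0x12] <- [53 f6]
D1: mem[0x15..0x19] <- [10 a1 db a1 ef]
D2: mem[0x22..0x23] <- [db a1]
D3: mem[0x02..0x03] <- [de 74]
D4: mem[0x0f..0x11] <- [d6 53 f6]
D5: mem[0x04..0x0b] <- [db a1 ef d6 53 f6 de 74]
query mem[0x10]=0x53, mem[0x16]=0xa1, mem[0x1e]=0x74, mem[0x19]=0xef, mem[0x05]=0xa1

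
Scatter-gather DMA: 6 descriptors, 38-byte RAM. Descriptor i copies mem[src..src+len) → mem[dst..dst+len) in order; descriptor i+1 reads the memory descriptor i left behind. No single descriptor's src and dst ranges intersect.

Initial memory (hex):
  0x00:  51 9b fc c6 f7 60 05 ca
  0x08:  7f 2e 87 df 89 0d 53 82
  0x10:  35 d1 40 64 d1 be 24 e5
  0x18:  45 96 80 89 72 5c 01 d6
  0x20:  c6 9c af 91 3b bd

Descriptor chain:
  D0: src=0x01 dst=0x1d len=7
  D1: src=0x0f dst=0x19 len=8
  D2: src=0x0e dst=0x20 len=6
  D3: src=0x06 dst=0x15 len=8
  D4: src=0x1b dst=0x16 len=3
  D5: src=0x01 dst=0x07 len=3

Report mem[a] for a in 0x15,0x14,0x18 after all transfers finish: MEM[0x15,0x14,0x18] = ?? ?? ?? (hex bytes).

MEM[0x15,0x14,0x18] = 05 d1 64

D0: mem[0x1d..0x23] <- [9b fc c6 f7 60 05 ca]
D1: mem[0x19..0x20] <- [82 35 d1 40 64 d1 be 24]
D2: mem[0x20..0x25] <- [53 82 35 d1 40 64]
D3: mem[0x15..0x1c] <- [05 ca 7f 2e 87 df 89 0d]
D4: mem[0x16..0x18] <- [89 0d 64]
D5: mem[0x07..0x09] <- [9b fc c6]
query mem[0x15]=0x05, mem[0x14]=0xd1, mem[0x18]=0x64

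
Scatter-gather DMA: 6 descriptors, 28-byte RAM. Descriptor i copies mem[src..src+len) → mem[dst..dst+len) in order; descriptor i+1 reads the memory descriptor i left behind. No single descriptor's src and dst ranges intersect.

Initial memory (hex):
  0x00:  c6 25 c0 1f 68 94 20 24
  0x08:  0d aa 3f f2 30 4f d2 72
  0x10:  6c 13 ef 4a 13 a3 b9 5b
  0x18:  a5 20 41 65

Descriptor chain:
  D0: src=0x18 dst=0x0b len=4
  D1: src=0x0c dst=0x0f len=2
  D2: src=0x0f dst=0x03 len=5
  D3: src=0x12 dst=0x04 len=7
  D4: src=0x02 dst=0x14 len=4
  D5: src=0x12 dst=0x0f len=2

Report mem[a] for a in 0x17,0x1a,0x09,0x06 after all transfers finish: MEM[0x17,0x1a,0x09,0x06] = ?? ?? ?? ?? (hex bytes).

D0: mem[0x0b..0x0e] <- [a5 20 41 65]
D1: mem[0x0f..0x10] <- [20 41]
D2: mem[0x03..0x07] <- [20 41 13 ef 4a]
D3: mem[0x04..0x0a] <- [ef 4a 13 a3 b9 5b a5]
D4: mem[0x14..0x17] <- [c0 20 ef 4a]
D5: mem[0x0f..0x10] <- [ef 4a]
query mem[0x17]=0x4a, mem[0x1a]=0x41, mem[0x09]=0x5b, mem[0x06]=0x13

MEM[0x17,0x1a,0x09,0x06] = 4a 41 5b 13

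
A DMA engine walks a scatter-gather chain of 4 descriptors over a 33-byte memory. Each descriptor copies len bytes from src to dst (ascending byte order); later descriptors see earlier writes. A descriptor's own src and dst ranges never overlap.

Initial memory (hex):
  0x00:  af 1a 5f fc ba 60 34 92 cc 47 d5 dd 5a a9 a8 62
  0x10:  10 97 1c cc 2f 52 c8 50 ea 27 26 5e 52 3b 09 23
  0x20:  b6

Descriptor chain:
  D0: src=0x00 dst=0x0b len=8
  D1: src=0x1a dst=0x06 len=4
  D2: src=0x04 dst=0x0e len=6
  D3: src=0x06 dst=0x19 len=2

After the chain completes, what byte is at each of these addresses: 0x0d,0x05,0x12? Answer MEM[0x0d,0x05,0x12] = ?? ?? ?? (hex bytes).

  after D0: wrote 8B at 0x0b = af1a5ffcba603492
  after D1: wrote 4B at 0x06 = 265e523b
  after D2: wrote 6B at 0x0e = ba60265e523b
  after D3: wrote 2B at 0x19 = 265e
query mem[0x0d]=0x5f, mem[0x05]=0x60, mem[0x12]=0x52

MEM[0x0d,0x05,0x12] = 5f 60 52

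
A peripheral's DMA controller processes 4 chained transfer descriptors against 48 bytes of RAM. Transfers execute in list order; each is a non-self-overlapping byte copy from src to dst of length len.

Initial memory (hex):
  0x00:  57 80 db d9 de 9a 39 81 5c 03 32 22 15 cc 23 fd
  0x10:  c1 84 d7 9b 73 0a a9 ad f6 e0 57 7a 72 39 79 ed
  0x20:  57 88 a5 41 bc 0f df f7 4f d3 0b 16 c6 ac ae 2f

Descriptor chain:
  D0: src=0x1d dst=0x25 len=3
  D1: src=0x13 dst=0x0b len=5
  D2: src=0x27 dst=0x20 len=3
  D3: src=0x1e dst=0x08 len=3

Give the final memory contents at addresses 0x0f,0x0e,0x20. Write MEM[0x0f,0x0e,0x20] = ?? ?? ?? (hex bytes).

  after D0: wrote 3B at 0x25 = 3979ed
  after D1: wrote 5B at 0x0b = 9b730aa9ad
  after D2: wrote 3B at 0x20 = ed4fd3
  after D3: wrote 3B at 0x08 = 79eded
query mem[0x0f]=0xad, mem[0x0e]=0xa9, mem[0x20]=0xed

MEM[0x0f,0x0e,0x20] = ad a9 ed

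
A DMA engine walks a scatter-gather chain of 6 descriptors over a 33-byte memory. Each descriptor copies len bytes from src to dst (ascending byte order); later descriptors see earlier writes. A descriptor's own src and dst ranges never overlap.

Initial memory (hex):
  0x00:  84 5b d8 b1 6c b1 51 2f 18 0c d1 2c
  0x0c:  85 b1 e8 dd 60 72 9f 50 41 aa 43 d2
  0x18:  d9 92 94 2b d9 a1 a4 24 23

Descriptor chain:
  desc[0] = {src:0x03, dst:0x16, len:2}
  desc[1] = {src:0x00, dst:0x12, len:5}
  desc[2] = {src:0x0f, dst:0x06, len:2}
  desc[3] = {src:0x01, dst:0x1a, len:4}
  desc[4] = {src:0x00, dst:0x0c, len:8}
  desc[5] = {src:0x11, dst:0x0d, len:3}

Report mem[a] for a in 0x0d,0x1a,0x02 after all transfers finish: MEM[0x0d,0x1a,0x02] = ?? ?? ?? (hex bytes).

D0: mem[0x16..0x17] <- [b1 6c]
D1: mem[0x12..0x16] <- [84 5b d8 b1 6c]
D2: mem[0x06..0x07] <- [dd 60]
D3: mem[0x1a..0x1d] <- [5b d8 b1 6c]
D4: mem[0x0c..0x13] <- [84 5b d8 b1 6c b1 dd 60]
D5: mem[0x0d..0x0f] <- [b1 dd 60]
query mem[0x0d]=0xb1, mem[0x1a]=0x5b, mem[0x02]=0xd8

MEM[0x0d,0x1a,0x02] = b1 5b d8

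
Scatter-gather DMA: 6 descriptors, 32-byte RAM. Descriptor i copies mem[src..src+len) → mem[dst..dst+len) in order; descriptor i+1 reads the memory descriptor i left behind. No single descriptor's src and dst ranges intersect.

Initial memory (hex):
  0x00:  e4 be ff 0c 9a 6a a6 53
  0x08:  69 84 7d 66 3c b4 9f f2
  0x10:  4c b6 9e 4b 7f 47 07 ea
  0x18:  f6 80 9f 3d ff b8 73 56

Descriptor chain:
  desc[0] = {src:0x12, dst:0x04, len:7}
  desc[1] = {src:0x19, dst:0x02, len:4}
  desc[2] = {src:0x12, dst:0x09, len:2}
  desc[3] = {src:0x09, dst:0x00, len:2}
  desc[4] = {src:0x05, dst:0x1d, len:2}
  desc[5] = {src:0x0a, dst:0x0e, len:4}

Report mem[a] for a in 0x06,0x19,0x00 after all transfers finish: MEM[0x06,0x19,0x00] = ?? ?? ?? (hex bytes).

MEM[0x06,0x19,0x00] = 7f 80 9e

D0: mem[0x04..0x0a] <- [9e 4b 7f 47 07 ea f6]
D1: mem[0x02..0x05] <- [80 9f 3d ff]
D2: mem[0x09..0x0a] <- [9e 4b]
D3: mem[0x00..0x01] <- [9e 4b]
D4: mem[0x1d..0x1e] <- [ff 7f]
D5: mem[0x0e..0x11] <- [4b 66 3c b4]
query mem[0x06]=0x7f, mem[0x19]=0x80, mem[0x00]=0x9e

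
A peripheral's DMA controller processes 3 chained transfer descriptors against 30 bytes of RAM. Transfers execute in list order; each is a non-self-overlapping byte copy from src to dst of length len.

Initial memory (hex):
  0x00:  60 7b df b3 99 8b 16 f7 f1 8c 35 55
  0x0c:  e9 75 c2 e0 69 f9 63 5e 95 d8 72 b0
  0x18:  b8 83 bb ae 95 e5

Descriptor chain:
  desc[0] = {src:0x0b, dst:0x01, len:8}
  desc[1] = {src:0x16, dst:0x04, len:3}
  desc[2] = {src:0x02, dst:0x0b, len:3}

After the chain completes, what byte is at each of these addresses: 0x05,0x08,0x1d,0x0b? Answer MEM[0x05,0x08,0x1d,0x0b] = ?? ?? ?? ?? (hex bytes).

MEM[0x05,0x08,0x1d,0x0b] = b0 63 e5 e9

#0 dst[0x01+8] := {0x55,0xe9,0x75,0xc2,0xe0,0x69,0xf9,0x63}
#1 dst[0x04+3] := {0x72,0xb0,0xb8}
#2 dst[0x0b+3] := {0xe9,0x75,0x72}
query mem[0x05]=0xb0, mem[0x08]=0x63, mem[0x1d]=0xe5, mem[0x0b]=0xe9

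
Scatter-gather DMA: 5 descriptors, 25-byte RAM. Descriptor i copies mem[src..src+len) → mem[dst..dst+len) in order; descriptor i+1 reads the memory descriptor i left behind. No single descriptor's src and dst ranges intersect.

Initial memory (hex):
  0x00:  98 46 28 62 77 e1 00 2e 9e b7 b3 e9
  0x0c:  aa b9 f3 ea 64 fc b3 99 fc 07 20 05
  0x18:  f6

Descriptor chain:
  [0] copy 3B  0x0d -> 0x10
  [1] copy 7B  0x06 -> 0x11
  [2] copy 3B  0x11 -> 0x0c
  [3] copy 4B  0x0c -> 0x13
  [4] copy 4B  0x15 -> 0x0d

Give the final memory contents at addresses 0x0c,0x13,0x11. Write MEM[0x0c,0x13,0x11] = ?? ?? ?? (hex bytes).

[0] 0x0d->0x10 len=3 : b9 f3 ea
[1] 0x06->0x11 len=7 : 00 2e 9e b7 b3 e9 aa
[2] 0x11->0x0c len=3 : 00 2e 9e
[3] 0x0c->0x13 len=4 : 00 2e 9e ea
[4] 0x15->0x0d len=4 : 9e ea aa f6
query mem[0x0c]=0x00, mem[0x13]=0x00, mem[0x11]=0x00

MEM[0x0c,0x13,0x11] = 00 00 00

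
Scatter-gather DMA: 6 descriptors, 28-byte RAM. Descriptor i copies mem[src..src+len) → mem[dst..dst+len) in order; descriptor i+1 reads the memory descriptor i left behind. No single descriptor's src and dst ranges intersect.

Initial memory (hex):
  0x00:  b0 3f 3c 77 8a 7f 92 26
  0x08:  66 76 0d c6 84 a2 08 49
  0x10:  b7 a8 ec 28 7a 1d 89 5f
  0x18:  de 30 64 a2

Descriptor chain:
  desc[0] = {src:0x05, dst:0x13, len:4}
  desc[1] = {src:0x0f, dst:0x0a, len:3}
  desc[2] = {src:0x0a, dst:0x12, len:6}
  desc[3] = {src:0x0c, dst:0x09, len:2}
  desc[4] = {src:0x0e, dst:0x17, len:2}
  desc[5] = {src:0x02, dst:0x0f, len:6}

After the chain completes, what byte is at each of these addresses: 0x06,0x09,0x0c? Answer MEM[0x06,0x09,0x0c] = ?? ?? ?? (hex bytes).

MEM[0x06,0x09,0x0c] = 92 a8 a8

D0: mem[0x13..0x16] <- [7f 92 26 66]
D1: mem[0x0a..0x0c] <- [49 b7 a8]
D2: mem[0x12..0x17] <- [49 b7 a8 a2 08 49]
D3: mem[0x09..0x0a] <- [a8 a2]
D4: mem[0x17..0x18] <- [08 49]
D5: mem[0x0f..0x14] <- [3c 77 8a 7f 92 26]
query mem[0x06]=0x92, mem[0x09]=0xa8, mem[0x0c]=0xa8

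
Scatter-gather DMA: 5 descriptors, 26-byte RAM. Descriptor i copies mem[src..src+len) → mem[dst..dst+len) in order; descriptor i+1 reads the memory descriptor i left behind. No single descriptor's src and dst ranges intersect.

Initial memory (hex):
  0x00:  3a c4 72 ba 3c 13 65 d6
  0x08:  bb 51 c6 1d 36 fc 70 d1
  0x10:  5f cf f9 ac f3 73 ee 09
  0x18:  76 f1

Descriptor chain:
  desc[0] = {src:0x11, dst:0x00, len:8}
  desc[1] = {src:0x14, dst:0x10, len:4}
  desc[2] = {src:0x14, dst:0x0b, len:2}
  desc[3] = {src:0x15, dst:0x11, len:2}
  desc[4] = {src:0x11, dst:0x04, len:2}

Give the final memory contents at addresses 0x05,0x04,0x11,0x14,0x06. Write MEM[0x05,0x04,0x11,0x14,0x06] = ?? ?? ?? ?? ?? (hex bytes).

MEM[0x05,0x04,0x11,0x14,0x06] = ee 73 73 f3 09

  after D0: wrote 8B at 0x00 = cff9acf373ee0976
  after D1: wrote 4B at 0x10 = f373ee09
  after D2: wrote 2B at 0x0b = f373
  after D3: wrote 2B at 0x11 = 73ee
  after D4: wrote 2B at 0x04 = 73ee
query mem[0x05]=0xee, mem[0x04]=0x73, mem[0x11]=0x73, mem[0x14]=0xf3, mem[0x06]=0x09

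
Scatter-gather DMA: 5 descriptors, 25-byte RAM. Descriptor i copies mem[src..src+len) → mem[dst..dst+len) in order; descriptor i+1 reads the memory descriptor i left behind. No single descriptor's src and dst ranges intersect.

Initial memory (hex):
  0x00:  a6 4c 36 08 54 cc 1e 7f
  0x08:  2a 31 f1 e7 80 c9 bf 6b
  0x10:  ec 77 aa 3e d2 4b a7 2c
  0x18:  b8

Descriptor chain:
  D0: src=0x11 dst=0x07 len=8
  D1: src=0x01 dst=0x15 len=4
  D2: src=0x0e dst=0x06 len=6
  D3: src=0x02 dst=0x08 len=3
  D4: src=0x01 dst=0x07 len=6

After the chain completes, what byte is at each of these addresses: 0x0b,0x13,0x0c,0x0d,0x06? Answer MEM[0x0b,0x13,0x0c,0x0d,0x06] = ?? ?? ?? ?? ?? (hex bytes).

MEM[0x0b,0x13,0x0c,0x0d,0x06] = cc 3e b8 2c b8

D0: mem[0x07..0x0e] <- [77 aa 3e d2 4b a7 2c b8]
D1: mem[0x15..0x18] <- [4c 36 08 54]
D2: mem[0x06..0x0b] <- [b8 6b ec 77 aa 3e]
D3: mem[0x08..0x0a] <- [36 08 54]
D4: mem[0x07..0x0c] <- [4c 36 08 54 cc b8]
query mem[0x0b]=0xcc, mem[0x13]=0x3e, mem[0x0c]=0xb8, mem[0x0d]=0x2c, mem[0x06]=0xb8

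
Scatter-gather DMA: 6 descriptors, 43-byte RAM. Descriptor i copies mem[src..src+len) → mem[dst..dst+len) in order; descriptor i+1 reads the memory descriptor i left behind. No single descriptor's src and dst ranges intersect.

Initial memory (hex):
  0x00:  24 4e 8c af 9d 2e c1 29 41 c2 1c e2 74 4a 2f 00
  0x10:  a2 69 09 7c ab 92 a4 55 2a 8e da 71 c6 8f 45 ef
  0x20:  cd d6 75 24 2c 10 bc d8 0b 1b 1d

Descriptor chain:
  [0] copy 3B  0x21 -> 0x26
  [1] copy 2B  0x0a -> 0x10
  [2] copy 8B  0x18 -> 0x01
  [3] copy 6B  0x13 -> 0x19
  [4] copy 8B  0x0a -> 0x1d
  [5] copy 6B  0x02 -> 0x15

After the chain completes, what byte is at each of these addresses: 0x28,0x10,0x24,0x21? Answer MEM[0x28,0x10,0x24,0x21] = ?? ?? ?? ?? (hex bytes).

  after D0: wrote 3B at 0x26 = d67524
  after D1: wrote 2B at 0x10 = 1ce2
  after D2: wrote 8B at 0x01 = 2a8eda71c68f45ef
  after D3: wrote 6B at 0x19 = 7cab92a4552a
  after D4: wrote 8B at 0x1d = 1ce2744a2f001ce2
  after D5: wrote 6B at 0x15 = 8eda71c68f45
query mem[0x28]=0x24, mem[0x10]=0x1c, mem[0x24]=0xe2, mem[0x21]=0x2f

MEM[0x28,0x10,0x24,0x21] = 24 1c e2 2f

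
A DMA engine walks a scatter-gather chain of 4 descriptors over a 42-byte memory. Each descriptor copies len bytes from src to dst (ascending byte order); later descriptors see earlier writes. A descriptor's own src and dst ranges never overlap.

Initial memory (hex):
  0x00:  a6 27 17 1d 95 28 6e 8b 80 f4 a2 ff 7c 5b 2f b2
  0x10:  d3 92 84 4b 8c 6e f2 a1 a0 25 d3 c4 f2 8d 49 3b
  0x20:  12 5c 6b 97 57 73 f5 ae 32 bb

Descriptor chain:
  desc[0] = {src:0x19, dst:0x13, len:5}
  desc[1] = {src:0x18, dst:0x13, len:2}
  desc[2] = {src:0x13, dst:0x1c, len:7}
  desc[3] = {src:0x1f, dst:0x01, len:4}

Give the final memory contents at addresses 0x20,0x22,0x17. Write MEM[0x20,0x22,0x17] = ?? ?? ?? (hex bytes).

#0 dst[0x13+5] := {0x25,0xd3,0xc4,0xf2,0x8d}
#1 dst[0x13+2] := {0xa0,0x25}
#2 dst[0x1c+7] := {0xa0,0x25,0xc4,0xf2,0x8d,0xa0,0x25}
#3 dst[0x01+4] := {0xf2,0x8d,0xa0,0x25}
query mem[0x20]=0x8d, mem[0x22]=0x25, mem[0x17]=0x8d

MEM[0x20,0x22,0x17] = 8d 25 8d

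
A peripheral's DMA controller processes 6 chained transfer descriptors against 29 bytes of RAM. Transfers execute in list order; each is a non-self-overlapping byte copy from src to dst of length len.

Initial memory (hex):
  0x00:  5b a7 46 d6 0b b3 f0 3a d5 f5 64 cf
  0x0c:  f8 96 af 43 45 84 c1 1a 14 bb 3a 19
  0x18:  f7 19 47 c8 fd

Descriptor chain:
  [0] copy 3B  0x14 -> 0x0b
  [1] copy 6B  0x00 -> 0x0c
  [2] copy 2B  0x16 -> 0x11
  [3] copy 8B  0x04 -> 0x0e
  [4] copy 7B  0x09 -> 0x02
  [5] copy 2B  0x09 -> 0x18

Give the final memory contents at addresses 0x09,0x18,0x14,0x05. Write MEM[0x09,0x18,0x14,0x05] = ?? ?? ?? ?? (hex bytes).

MEM[0x09,0x18,0x14,0x05] = f5 f5 64 5b

  after D0: wrote 3B at 0x0b = 14bb3a
  after D1: wrote 6B at 0x0c = 5ba746d60bb3
  after D2: wrote 2B at 0x11 = 3a19
  after D3: wrote 8B at 0x0e = 0bb3f03ad5f56414
  after D4: wrote 7B at 0x02 = f564145ba70bb3
  after D5: wrote 2B at 0x18 = f564
query mem[0x09]=0xf5, mem[0x18]=0xf5, mem[0x14]=0x64, mem[0x05]=0x5b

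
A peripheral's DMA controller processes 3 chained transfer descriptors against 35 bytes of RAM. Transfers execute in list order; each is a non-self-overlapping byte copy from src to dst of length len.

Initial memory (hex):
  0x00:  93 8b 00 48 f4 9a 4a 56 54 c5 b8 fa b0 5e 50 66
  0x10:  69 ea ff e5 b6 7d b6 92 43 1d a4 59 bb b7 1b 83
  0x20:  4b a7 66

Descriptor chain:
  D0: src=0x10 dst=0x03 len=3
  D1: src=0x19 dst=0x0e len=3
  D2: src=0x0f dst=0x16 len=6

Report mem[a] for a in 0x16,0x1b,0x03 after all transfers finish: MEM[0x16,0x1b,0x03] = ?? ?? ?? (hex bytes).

MEM[0x16,0x1b,0x03] = a4 b6 69

[0] 0x10->0x03 len=3 : 69 ea ff
[1] 0x19->0x0e len=3 : 1d a4 59
[2] 0x0f->0x16 len=6 : a4 59 ea ff e5 b6
query mem[0x16]=0xa4, mem[0x1b]=0xb6, mem[0x03]=0x69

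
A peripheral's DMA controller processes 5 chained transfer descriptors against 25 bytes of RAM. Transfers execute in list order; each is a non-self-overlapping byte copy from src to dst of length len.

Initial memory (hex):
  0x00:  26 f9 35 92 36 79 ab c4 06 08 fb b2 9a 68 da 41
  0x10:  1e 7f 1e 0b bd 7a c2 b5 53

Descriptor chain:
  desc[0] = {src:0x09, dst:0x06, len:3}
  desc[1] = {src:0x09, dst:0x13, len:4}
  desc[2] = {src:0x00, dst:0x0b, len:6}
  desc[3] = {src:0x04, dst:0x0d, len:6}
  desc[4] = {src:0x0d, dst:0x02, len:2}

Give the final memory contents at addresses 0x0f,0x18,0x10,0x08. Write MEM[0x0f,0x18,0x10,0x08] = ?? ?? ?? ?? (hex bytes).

MEM[0x0f,0x18,0x10,0x08] = 08 53 fb b2

D0: mem[0x06..0x08] <- [08 fb b2]
D1: mem[0x13..0x16] <- [08 fb b2 9a]
D2: mem[0x0b..0x10] <- [26 f9 35 92 36 79]
D3: mem[0x0d..0x12] <- [36 79 08 fb b2 08]
D4: mem[0x02..0x03] <- [36 79]
query mem[0x0f]=0x08, mem[0x18]=0x53, mem[0x10]=0xfb, mem[0x08]=0xb2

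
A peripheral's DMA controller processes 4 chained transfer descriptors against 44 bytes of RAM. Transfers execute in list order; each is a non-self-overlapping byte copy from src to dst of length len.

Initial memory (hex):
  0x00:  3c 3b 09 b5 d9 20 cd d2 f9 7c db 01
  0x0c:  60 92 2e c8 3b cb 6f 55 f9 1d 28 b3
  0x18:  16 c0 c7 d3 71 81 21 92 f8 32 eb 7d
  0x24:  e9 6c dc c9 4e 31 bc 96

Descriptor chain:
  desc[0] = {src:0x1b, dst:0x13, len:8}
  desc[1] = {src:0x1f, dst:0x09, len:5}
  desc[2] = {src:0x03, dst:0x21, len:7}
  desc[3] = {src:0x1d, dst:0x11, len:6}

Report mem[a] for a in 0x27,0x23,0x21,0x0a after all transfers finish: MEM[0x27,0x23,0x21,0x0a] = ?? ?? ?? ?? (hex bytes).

[0] 0x1b->0x13 len=8 : d3 71 81 21 92 f8 32 eb
[1] 0x1f->0x09 len=5 : 92 f8 32 eb 7d
[2] 0x03->0x21 len=7 : b5 d9 20 cd d2 f9 92
[3] 0x1d->0x11 len=6 : 81 21 92 f8 b5 d9
query mem[0x27]=0x92, mem[0x23]=0x20, mem[0x21]=0xb5, mem[0x0a]=0xf8

MEM[0x27,0x23,0x21,0x0a] = 92 20 b5 f8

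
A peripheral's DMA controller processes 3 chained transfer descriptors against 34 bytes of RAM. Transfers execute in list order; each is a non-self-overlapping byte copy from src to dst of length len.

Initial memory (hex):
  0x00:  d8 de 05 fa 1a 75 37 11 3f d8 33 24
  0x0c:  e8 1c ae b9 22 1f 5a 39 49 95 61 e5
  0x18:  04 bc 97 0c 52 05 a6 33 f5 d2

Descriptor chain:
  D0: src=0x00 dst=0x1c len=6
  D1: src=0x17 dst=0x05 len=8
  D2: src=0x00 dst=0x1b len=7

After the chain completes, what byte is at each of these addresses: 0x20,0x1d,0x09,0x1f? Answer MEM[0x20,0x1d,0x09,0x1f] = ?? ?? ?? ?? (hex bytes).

MEM[0x20,0x1d,0x09,0x1f] = e5 05 0c 1a

D0: mem[0x1c..0x21] <- [d8 de 05 fa 1a 75]
D1: mem[0x05..0x0c] <- [e5 04 bc 97 0c d8 de 05]
D2: mem[0x1b..0x21] <- [d8 de 05 fa 1a e5 04]
query mem[0x20]=0xe5, mem[0x1d]=0x05, mem[0x09]=0x0c, mem[0x1f]=0x1a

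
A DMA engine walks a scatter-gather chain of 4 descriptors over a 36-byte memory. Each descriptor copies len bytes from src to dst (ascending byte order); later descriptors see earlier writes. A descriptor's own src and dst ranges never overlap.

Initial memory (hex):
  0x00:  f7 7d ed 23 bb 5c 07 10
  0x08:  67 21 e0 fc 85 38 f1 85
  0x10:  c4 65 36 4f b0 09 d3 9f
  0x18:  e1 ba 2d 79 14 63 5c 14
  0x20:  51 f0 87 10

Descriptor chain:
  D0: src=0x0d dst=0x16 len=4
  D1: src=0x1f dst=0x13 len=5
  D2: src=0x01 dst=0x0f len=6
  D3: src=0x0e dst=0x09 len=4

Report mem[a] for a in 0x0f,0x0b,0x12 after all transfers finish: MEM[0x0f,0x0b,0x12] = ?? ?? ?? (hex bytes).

  after D0: wrote 4B at 0x16 = 38f185c4
  after D1: wrote 5B at 0x13 = 1451f08710
  after D2: wrote 6B at 0x0f = 7ded23bb5c07
  after D3: wrote 4B at 0x09 = f17ded23
query mem[0x0f]=0x7d, mem[0x0b]=0xed, mem[0x12]=0xbb

MEM[0x0f,0x0b,0x12] = 7d ed bb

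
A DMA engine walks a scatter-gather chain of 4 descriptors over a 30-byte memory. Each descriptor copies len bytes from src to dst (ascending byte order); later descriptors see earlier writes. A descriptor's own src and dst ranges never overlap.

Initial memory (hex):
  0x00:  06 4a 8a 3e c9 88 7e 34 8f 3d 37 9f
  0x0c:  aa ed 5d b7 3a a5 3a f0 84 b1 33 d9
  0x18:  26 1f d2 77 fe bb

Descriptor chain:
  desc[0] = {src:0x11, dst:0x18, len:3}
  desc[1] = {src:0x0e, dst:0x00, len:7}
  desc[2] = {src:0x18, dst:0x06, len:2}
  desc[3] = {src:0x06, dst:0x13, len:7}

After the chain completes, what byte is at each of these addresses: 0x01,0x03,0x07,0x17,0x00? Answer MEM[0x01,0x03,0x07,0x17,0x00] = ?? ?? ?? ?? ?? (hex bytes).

MEM[0x01,0x03,0x07,0x17,0x00] = b7 a5 3a 37 5d

  after D0: wrote 3B at 0x18 = a53af0
  after D1: wrote 7B at 0x00 = 5db73aa53af084
  after D2: wrote 2B at 0x06 = a53a
  after D3: wrote 7B at 0x13 = a53a8f3d379faa
query mem[0x01]=0xb7, mem[0x03]=0xa5, mem[0x07]=0x3a, mem[0x17]=0x37, mem[0x00]=0x5d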